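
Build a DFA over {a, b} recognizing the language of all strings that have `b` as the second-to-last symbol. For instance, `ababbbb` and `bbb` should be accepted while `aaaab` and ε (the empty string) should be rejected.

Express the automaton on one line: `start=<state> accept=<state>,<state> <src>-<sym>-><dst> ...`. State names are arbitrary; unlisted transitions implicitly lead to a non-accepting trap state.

start=q0 accept=q5,q6 q0-a->q1 q0-b->q2 q1-a->q3 q1-b->q4 q2-a->q5 q2-b->q6 q3-a->q3 q3-b->q4 q4-a->q5 q4-b->q6 q5-a->q3 q5-b->q4 q6-a->q5 q6-b->q6

Because acceptance depends on a position counted from the end, the machine has to buffer the most recent 2 symbols. Make each state the string of the last up-to-2 symbols read; on input `x` shift the window left and append `x`. Accept when the buffered window has length 2 and begins with `b`.
7 states suffice.
        a   b  
>  q0   q1  q2 
   q1   q3  q4 
   q2   q5  q6 
   q3   q3  q4 
   q4   q5  q6 
 * q5   q3  q4 
 * q6   q5  q6 
(> = start, * = accepting)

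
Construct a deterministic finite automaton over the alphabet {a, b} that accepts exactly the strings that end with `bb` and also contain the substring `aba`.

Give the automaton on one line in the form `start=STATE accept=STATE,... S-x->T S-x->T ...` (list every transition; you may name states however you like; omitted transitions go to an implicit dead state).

Handle the two conditions separately and then intersect. One (3 states) tracks how much of the suffix `bb` has currently been matched; the other (4 states) tracks whether and how much of `aba` has been seen. Each combined state is a pair, one component from each; accept when both components accept.
8 states suffice.
        a   b  
>  S0   S1  S2 
   S1   S1  S3 
   S2   S1  S4 
   S3   S5  S4 
   S4   S1  S4 
   S5   S5  S6 
   S6   S5  S7 
 * S7   S5  S7 
(> = start, * = accepting)

start=S0 accept=S7 S0-a->S1 S0-b->S2 S1-a->S1 S1-b->S3 S2-a->S1 S2-b->S4 S3-a->S5 S3-b->S4 S4-a->S1 S4-b->S4 S5-a->S5 S5-b->S6 S6-a->S5 S6-b->S7 S7-a->S5 S7-b->S7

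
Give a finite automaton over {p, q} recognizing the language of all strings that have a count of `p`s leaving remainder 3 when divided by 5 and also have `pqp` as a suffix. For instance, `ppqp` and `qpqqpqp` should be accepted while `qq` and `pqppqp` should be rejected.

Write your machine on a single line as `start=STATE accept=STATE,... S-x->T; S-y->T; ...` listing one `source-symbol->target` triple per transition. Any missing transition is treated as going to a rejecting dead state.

Build one automaton per condition and run them in lockstep. One (5 states) tracks the count of `p`s modulo 5; the other (4 states) tracks how much of the suffix `pqp` has currently been matched. Each combined state is a pair, one component from each; accept when both components accept. Equivalent product states are then merged.
        p   q  
>  s0   s1  s0 
   s1   s2  s1 
   s2   s3  s4 
   s3   s5  s3 
   s4   s6  s7 
   s5   s0  s5 
 * s6   s5  s3 
   s7   s3  s7 
(> = start, * = accepting)

start=s0; accept=s6; s0-p->s1; s0-q->s0; s1-p->s2; s1-q->s1; s2-p->s3; s2-q->s4; s3-p->s5; s3-q->s3; s4-p->s6; s4-q->s7; s5-p->s0; s5-q->s5; s6-p->s5; s6-q->s3; s7-p->s3; s7-q->s7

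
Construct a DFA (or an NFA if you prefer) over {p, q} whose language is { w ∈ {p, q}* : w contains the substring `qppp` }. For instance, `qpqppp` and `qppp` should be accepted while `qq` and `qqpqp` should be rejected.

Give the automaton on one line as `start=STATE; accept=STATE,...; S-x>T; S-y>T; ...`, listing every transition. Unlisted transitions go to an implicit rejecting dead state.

States s0..s3 record the length of the longest prefix of `qppp` that matches the current input suffix. Reaching s4 means `qppp` has been seen, and we stay there forever. Accept from s4.
With 5 states:
        p   q  
>  s0   s0  s1 
   s1   s2  s1 
   s2   s3  s1 
   s3   s4  s1 
 * s4   s4  s4 
(> = start, * = accepting)

start=s0; accept=s4; s0-p>s0; s0-q>s1; s1-p>s2; s1-q>s1; s2-p>s3; s2-q>s1; s3-p>s4; s3-q>s1; s4-p>s4; s4-q>s4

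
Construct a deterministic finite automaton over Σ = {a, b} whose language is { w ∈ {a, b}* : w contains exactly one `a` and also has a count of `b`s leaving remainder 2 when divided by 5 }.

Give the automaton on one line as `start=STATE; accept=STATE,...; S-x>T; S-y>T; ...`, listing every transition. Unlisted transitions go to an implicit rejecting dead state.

start=q0; accept=q6; q0-a>q1; q0-b>q2; q1-a>q3; q1-b>q4; q2-a>q4; q2-b>q5; q3-a>q3; q3-b>q3; q4-a>q3; q4-b>q6; q5-a>q6; q5-b>q7; q6-a>q3; q6-b>q8; q7-a>q8; q7-b>q9; q8-a>q3; q8-b>q10; q9-a>q10; q9-b>q0; q10-a>q3; q10-b>q1

Handle the two conditions separately and then intersect. One (3 states) tracks the count of `a`s, saturating at 2; the other (5 states) tracks the count of `b`s modulo 5. Each combined state is a pair, one component from each; accept when both components accept. Minimizing collapses redundant product states.
          a    b  
>  q0     q1   q2 
   q1     q3   q4 
   q2     q4   q5 
   q3     q3   q3 
   q4     q3   q6 
   q5     q6   q7 
 * q6     q3   q8 
   q7     q8   q9 
   q8     q3  q10 
   q9    q10   q0 
   q10    q3   q1 
(> = start, * = accepting)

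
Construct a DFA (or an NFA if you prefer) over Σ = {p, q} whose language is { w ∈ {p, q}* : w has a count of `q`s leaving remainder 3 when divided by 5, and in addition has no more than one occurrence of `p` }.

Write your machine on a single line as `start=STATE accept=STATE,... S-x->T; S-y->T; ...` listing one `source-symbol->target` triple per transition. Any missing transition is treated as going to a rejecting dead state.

Handle the two conditions separately and then intersect. One (5 states) tracks the count of `q`s modulo 5; the other (3 states) tracks the count of `p`s, saturating at 2. Each combined state is a pair, one component from each; accept when both components accept. Equivalent product states are then merged.
          p    q  
>  s0     s1   s2 
   s1     s3   s4 
   s2     s4   s5 
   s3     s3   s3 
   s4     s3   s6 
   s5     s6   s7 
   s6     s3   s8 
 * s7     s8   s9 
 * s8     s3  s10 
   s9    s10   s0 
   s10    s3   s1 
(> = start, * = accepting)

start=s0; accept=s7,s8; s0-p->s1; s0-q->s2; s1-p->s3; s1-q->s4; s2-p->s4; s2-q->s5; s3-p->s3; s3-q->s3; s4-p->s3; s4-q->s6; s5-p->s6; s5-q->s7; s6-p->s3; s6-q->s8; s7-p->s8; s7-q->s9; s8-p->s3; s8-q->s10; s9-p->s10; s9-q->s0; s10-p->s3; s10-q->s1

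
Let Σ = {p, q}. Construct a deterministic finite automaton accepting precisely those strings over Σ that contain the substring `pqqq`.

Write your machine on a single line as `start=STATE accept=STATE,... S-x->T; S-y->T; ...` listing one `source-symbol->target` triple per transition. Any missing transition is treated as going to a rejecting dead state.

start=s0; accept=s4; s0-p->s1; s0-q->s0; s1-p->s1; s1-q->s2; s2-p->s1; s2-q->s3; s3-p->s1; s3-q->s4; s4-p->s4; s4-q->s4

States s0..s3 record the length of the longest prefix of `pqqq` that matches the current input suffix. Reaching s4 means `pqqq` has been seen, and we stay there forever. Accept from s4.
With 5 states:
        p   q  
>  s0   s1  s0 
   s1   s1  s2 
   s2   s1  s3 
   s3   s1  s4 
 * s4   s4  s4 
(> = start, * = accepting)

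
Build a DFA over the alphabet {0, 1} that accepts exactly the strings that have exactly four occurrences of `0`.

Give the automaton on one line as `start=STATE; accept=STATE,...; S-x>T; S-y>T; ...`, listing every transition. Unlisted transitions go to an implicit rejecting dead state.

start=A; accept=E; A-0>B; A-1>A; B-0>C; B-1>B; C-0>D; C-1>C; D-0>E; D-1>D; E-0>F; E-1>E; F-0>F; F-1>F

Only the number of `0`s matters, and only up to 5. Make a chain A → B → C → D → E → F advanced by each `0` (with F absorbing); every other symbol self-loops. The accepting set is {E}.
With 6 states:
       0  1 
>  A   B  A 
   B   C  B 
   C   D  C 
   D   E  D 
 * E   F  E 
   F   F  F 
(> = start, * = accepting)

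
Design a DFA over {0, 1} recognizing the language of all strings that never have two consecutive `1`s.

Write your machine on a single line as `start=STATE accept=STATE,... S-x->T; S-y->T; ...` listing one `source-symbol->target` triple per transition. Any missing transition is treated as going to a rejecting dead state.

start=q0; accept=q0,q1; q0-0->q0; q0-1->q1; q1-0->q0; q1-1->q2; q2-0->q2; q2-1->q2

Track partial matches of the forbidden pattern `11`. State q2 is a dead state reached once `11` has occurred; every other state accepts. q0 means no part of `11` is currently matched.
3 states suffice.
        0   1  
>* q0   q0  q1 
 * q1   q0  q2 
   q2   q2  q2 
(> = start, * = accepting)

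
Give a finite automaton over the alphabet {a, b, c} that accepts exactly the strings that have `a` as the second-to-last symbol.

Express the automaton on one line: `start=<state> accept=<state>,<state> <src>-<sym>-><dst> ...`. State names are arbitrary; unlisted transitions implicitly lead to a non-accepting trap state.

start=q0 accept=q4,q5,q6 q0-a->q1 q0-b->q2 q0-c->q3 q1-a->q4 q1-b->q5 q1-c->q6 q2-a->q7 q2-b->q8 q2-c->q9 q3-a->q10 q3-b->q11 q3-c->q12 q4-a->q4 q4-b->q5 q4-c->q6 q5-a->q7 q5-b->q8 q5-c->q9 q6-a->q10 q6-b->q11 q6-c->q12 q7-a->q4 q7-b->q5 q7-c->q6 q8-a->q7 q8-b->q8 q8-c->q9 q9-a->q10 q9-b->q11 q9-c->q12 q10-a->q4 q10-b->q5 q10-c->q6 q11-a->q7 q11-b->q8 q11-c->q9 q12-a->q10 q12-b->q11 q12-c->q12

A DFA must remember the last 2 symbols (since which symbol is second-to-last isn't known until the input ends). Use one state per possible window of the last ≤2 symbols; accept from those whose window starts with `a`.
13 states suffice.
          a    b    c  
>  q0     q1   q2   q3 
   q1     q4   q5   q6 
   q2     q7   q8   q9 
   q3    q10  q11  q12 
 * q4     q4   q5   q6 
 * q5     q7   q8   q9 
 * q6    q10  q11  q12 
   q7     q4   q5   q6 
   q8     q7   q8   q9 
   q9    q10  q11  q12 
   q10    q4   q5   q6 
   q11    q7   q8   q9 
   q12   q10  q11  q12 
(> = start, * = accepting)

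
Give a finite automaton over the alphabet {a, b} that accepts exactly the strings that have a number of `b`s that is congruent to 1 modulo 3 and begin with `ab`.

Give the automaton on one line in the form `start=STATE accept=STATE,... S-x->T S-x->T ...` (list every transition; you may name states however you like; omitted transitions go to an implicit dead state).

Run two small machines in parallel and take their product. The first has 3 states tracking the count of `b`s modulo 3; the second has 4 states tracking whether the input so far still matches the prefix `ab`. A product state is a pair (one from each), accepting exactly when both do.
8 states suffice.
        a   b  
>  q0   q1  q2 
   q1   q3  q4 
   q2   q2  q5 
   q3   q3  q2 
 * q4   q4  q6 
   q5   q5  q3 
   q6   q6  q7 
   q7   q7  q4 
(> = start, * = accepting)

start=q0 accept=q4 q0-a->q1 q0-b->q2 q1-a->q3 q1-b->q4 q2-a->q2 q2-b->q5 q3-a->q3 q3-b->q2 q4-a->q4 q4-b->q6 q5-a->q5 q5-b->q3 q6-a->q6 q6-b->q7 q7-a->q7 q7-b->q4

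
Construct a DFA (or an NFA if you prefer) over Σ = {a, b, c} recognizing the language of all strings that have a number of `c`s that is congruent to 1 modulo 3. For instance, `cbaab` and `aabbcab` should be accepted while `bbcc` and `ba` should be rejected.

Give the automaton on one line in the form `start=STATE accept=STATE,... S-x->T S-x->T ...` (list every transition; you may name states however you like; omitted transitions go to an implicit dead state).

The only thing that matters is how many `c`s have appeared, reduced mod 3. Use one state per residue: q0 for 0, …, q2 for 2. Reading `c` moves to the next residue; anything else stays put. q1 is accepting.
With 3 states:
        a   b   c  
>  q0   q0  q0  q1 
 * q1   q1  q1  q2 
   q2   q2  q2  q0 
(> = start, * = accepting)

start=q0 accept=q1 q0-a->q0 q0-b->q0 q0-c->q1 q1-a->q1 q1-b->q1 q1-c->q2 q2-a->q2 q2-b->q2 q2-c->q0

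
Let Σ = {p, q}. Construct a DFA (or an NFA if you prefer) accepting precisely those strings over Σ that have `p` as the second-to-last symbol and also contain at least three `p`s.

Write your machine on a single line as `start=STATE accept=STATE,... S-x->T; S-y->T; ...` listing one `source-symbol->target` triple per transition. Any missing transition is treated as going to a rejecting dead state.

start=A; accept=H,L,M,P; A-p->B; A-q->C; B-p->D; B-q->E; C-p->F; C-q->G; D-p->H; D-q->I; E-p->J; E-q->K; F-p->D; F-q->E; G-p->F; G-q->G; H-p->L; H-q->M; I-p->N; I-q->O; J-p->H; J-q->I; K-p->J; K-q->K; L-p->L; L-q->P; M-p->Q; M-q->R; N-p->L; N-q->M; O-p->N; O-q->O; P-p->Q; P-q->S; Q-p->L; Q-q->P; R-p->Q; R-q->R; S-p->Q; S-q->S

Run two small machines in parallel and take their product. One (7 states) tracks the last 2 symbols read; the other (5 states) tracks the count of `p`s, saturating at 4. Each combined state is a pair, one component from each; accept when both components accept.
A 19-state machine:
       p  q 
>  A   B  C 
   B   D  E 
   C   F  G 
   D   H  I 
   E   J  K 
   F   D  E 
   G   F  G 
 * H   L  M 
   I   N  O 
   J   H  I 
   K   J  K 
 * L   L  P 
 * M   Q  R 
   N   L  M 
   O   N  O 
 * P   Q  S 
   Q   L  P 
   R   Q  R 
   S   Q  S 
(> = start, * = accepting)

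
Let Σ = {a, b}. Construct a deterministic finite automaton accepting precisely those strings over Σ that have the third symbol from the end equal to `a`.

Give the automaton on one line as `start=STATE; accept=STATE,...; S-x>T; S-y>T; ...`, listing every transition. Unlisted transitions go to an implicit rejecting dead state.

start=S0; accept=S7,S8,S9,S10; S0-a>S1; S0-b>S2; S1-a>S3; S1-b>S4; S2-a>S5; S2-b>S6; S3-a>S7; S3-b>S8; S4-a>S9; S4-b>S10; S5-a>S11; S5-b>S12; S6-a>S13; S6-b>S14; S7-a>S7; S7-b>S8; S8-a>S9; S8-b>S10; S9-a>S11; S9-b>S12; S10-a>S13; S10-b>S14; S11-a>S7; S11-b>S8; S12-a>S9; S12-b>S10; S13-a>S11; S13-b>S12; S14-a>S13; S14-b>S14

A DFA must remember the last 3 symbols (since which symbol is third-to-last isn't known until the input ends). Use one state per possible window of the last ≤3 symbols; accept from those whose window starts with `a`.
          a    b  
>  S0     S1   S2 
   S1     S3   S4 
   S2     S5   S6 
   S3     S7   S8 
   S4     S9  S10 
   S5    S11  S12 
   S6    S13  S14 
 * S7     S7   S8 
 * S8     S9  S10 
 * S9    S11  S12 
 * S10   S13  S14 
   S11    S7   S8 
   S12    S9  S10 
   S13   S11  S12 
   S14   S13  S14 
(> = start, * = accepting)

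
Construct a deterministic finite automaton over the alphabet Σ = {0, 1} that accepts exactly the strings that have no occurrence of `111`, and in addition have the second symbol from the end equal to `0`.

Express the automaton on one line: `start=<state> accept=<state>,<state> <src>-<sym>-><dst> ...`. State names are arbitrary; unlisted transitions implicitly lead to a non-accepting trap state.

Build one automaton per condition and run them in lockstep. The first has 4 states tracking partial matches of the forbidden pattern `111`; the second has 7 states tracking the last 2 symbols read. A product state is a pair (one from each), accepting exactly when both do.
11 states suffice.
          0    1  
>  q0     q1   q2 
   q1     q3   q4 
   q2     q5   q6 
 * q3     q3   q4 
 * q4     q5   q6 
   q5     q3   q4 
   q6     q5   q7 
   q7     q8   q7 
   q8     q9  q10 
   q9     q9  q10 
   q10    q8   q7 
(> = start, * = accepting)

start=q0 accept=q3,q4 q0-0->q1 q0-1->q2 q1-0->q3 q1-1->q4 q2-0->q5 q2-1->q6 q3-0->q3 q3-1->q4 q4-0->q5 q4-1->q6 q5-0->q3 q5-1->q4 q6-0->q5 q6-1->q7 q7-0->q8 q7-1->q7 q8-0->q9 q8-1->q10 q9-0->q9 q9-1->q10 q10-0->q8 q10-1->q7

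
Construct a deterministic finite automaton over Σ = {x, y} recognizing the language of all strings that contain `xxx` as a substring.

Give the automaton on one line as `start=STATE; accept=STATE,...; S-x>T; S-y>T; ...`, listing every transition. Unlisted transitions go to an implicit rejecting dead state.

start=s0; accept=s3; s0-x>s1; s0-y>s0; s1-x>s2; s1-y>s0; s2-x>s3; s2-y>s0; s3-x>s3; s3-y>s3

Track how much of `xxx` has been matched so far: state s0 is no progress, s3 is the absorbing accept state reached once `xxx` has occurred. Intermediate states record partial matches; on a mismatch, fall back to the longest reusable overlap.
        x   y  
>  s0   s1  s0 
   s1   s2  s0 
   s2   s3  s0 
 * s3   s3  s3 
(> = start, * = accepting)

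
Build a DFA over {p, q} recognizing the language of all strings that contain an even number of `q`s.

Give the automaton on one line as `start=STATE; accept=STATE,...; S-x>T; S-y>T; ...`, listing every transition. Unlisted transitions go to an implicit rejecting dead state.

start=S0; accept=S0; S0-p>S0; S0-q>S1; S1-p>S1; S1-q>S0

Keep the running count of `q`s modulo 2: each `q` advances along the cycle S0 → S1 → S0 while other symbols loop. Accept at S0.
With 2 states:
        p   q  
>* S0   S0  S1 
   S1   S1  S0 
(> = start, * = accepting)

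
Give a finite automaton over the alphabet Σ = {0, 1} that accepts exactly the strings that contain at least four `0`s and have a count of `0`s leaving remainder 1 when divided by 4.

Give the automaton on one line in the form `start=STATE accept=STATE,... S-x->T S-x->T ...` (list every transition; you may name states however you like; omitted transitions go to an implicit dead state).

start=A accept=F A-0->B A-1->A B-0->C B-1->B C-0->D C-1->C D-0->E D-1->D E-0->F E-1->E F-0->G F-1->F G-0->H G-1->G H-0->I H-1->H I-0->F I-1->I

Build one automaton per condition and run them in lockstep. The first has 6 states tracking the count of `0`s, saturating at 5; the second has 4 states tracking the count of `0`s modulo 4. A product state is a pair (one from each), accepting exactly when both do.
A 9-state machine:
       0  1 
>  A   B  A 
   B   C  B 
   C   D  C 
   D   E  D 
   E   F  E 
 * F   G  F 
   G   H  G 
   H   I  H 
   I   F  I 
(> = start, * = accepting)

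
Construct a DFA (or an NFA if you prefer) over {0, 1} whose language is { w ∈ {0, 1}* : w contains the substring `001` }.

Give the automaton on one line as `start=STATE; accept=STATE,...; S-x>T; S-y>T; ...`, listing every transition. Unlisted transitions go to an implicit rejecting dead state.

Track how much of `001` has been matched so far: state q0 is no progress, q3 is the absorbing accept state reached once `001` has occurred. Intermediate states record partial matches; on a mismatch, fall back to the longest reusable overlap.
4 states suffice.
        0   1  
>  q0   q1  q0 
   q1   q2  q0 
   q2   q2  q3 
 * q3   q3  q3 
(> = start, * = accepting)

start=q0; accept=q3; q0-0>q1; q0-1>q0; q1-0>q2; q1-1>q0; q2-0>q2; q2-1>q3; q3-0>q3; q3-1>q3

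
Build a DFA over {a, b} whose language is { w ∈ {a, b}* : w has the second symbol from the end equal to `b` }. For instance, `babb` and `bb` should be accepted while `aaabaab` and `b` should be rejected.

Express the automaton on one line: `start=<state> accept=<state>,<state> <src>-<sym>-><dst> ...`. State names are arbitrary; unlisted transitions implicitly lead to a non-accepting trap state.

start=q0 accept=q5,q6 q0-a->q1 q0-b->q2 q1-a->q3 q1-b->q4 q2-a->q5 q2-b->q6 q3-a->q3 q3-b->q4 q4-a->q5 q4-b->q6 q5-a->q3 q5-b->q4 q6-a->q5 q6-b->q6

A DFA must remember the last 2 symbols (since which symbol is second-to-last isn't known until the input ends). Use one state per possible window of the last ≤2 symbols; accept from those whose window starts with `b`.
        a   b  
>  q0   q1  q2 
   q1   q3  q4 
   q2   q5  q6 
   q3   q3  q4 
   q4   q5  q6 
 * q5   q3  q4 
 * q6   q5  q6 
(> = start, * = accepting)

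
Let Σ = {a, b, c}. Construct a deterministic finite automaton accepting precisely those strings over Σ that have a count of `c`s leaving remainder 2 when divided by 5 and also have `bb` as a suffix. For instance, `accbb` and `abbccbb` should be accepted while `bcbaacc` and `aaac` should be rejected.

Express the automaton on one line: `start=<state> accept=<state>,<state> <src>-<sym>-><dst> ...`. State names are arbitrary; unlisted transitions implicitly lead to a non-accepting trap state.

start=q0 accept=q9 q0-a->q0 q0-b->q1 q0-c->q2 q1-a->q0 q1-b->q3 q1-c->q2 q2-a->q2 q2-b->q4 q2-c->q5 q3-a->q0 q3-b->q3 q3-c->q2 q4-a->q2 q4-b->q6 q4-c->q5 q5-a->q5 q5-b->q7 q5-c->q8 q6-a->q2 q6-b->q6 q6-c->q5 q7-a->q5 q7-b->q9 q7-c->q8 q8-a->q8 q8-b->q10 q8-c->q11 q9-a->q5 q9-b->q9 q9-c->q8 q10-a->q8 q10-b->q12 q10-c->q11 q11-a->q11 q11-b->q13 q11-c->q0 q12-a->q8 q12-b->q12 q12-c->q11 q13-a->q11 q13-b->q14 q13-c->q0 q14-a->q11 q14-b->q14 q14-c->q0

Run two small machines in parallel and take their product. One (5 states) tracks the count of `c`s modulo 5; the other (3 states) tracks how much of the suffix `bb` has currently been matched. Each combined state is a pair, one component from each; accept when both components accept.
          a    b    c  
>  q0     q0   q1   q2 
   q1     q0   q3   q2 
   q2     q2   q4   q5 
   q3     q0   q3   q2 
   q4     q2   q6   q5 
   q5     q5   q7   q8 
   q6     q2   q6   q5 
   q7     q5   q9   q8 
   q8     q8  q10  q11 
 * q9     q5   q9   q8 
   q10    q8  q12  q11 
   q11   q11  q13   q0 
   q12    q8  q12  q11 
   q13   q11  q14   q0 
   q14   q11  q14   q0 
(> = start, * = accepting)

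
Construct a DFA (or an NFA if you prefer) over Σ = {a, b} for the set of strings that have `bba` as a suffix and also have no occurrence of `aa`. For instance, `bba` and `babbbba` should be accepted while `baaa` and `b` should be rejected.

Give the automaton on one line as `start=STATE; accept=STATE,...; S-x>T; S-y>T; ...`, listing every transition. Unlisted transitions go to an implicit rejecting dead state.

start=s0; accept=s5; s0-a>s1; s0-b>s2; s1-a>s3; s1-b>s2; s2-a>s1; s2-b>s4; s3-a>s3; s3-b>s3; s4-a>s5; s4-b>s4; s5-a>s3; s5-b>s2

Handle the two conditions separately and then intersect. The first has 4 states tracking how much of the suffix `bba` has currently been matched; the second has 3 states tracking partial matches of the forbidden pattern `aa`. A product state is a pair (one from each), accepting exactly when both do. Minimizing collapses redundant product states.
A 6-state machine:
        a   b  
>  s0   s1  s2 
   s1   s3  s2 
   s2   s1  s4 
   s3   s3  s3 
   s4   s5  s4 
 * s5   s3  s2 
(> = start, * = accepting)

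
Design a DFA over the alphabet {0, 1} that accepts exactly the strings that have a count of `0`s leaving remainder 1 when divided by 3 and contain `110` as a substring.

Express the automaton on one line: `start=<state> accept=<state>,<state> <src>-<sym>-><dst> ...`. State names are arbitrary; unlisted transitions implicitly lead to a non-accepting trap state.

Build one automaton per condition and run them in lockstep. The first has 3 states tracking the count of `0`s modulo 3; the second has 4 states tracking whether and how much of `110` has been seen. A product state is a pair (one from each), accepting exactly when both do.
          0    1  
>  q0     q1   q2 
   q1     q3   q4 
   q2     q1   q5 
   q3     q0   q6 
   q4     q3   q7 
   q5     q8   q5 
   q6     q0   q9 
   q7    q10   q7 
 * q8    q10   q8 
   q9    q11   q9 
   q10   q11  q10 
   q11    q8  q11 
(> = start, * = accepting)

start=q0 accept=q8 q0-0->q1 q0-1->q2 q1-0->q3 q1-1->q4 q2-0->q1 q2-1->q5 q3-0->q0 q3-1->q6 q4-0->q3 q4-1->q7 q5-0->q8 q5-1->q5 q6-0->q0 q6-1->q9 q7-0->q10 q7-1->q7 q8-0->q10 q8-1->q8 q9-0->q11 q9-1->q9 q10-0->q11 q10-1->q10 q11-0->q8 q11-1->q11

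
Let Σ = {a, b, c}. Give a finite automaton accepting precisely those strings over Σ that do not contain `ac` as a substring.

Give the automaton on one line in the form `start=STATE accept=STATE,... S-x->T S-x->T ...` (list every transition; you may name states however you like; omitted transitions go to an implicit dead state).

start=q0 accept=q0,q1 q0-a->q1 q0-b->q0 q0-c->q0 q1-a->q1 q1-b->q0 q1-c->q2 q2-a->q2 q2-b->q2 q2-c->q2

Track partial matches of the forbidden pattern `ac`. State q2 is a dead state reached once `ac` has occurred; every other state accepts. q0 means no part of `ac` is currently matched.
With 3 states:
        a   b   c  
>* q0   q1  q0  q0 
 * q1   q1  q0  q2 
   q2   q2  q2  q2 
(> = start, * = accepting)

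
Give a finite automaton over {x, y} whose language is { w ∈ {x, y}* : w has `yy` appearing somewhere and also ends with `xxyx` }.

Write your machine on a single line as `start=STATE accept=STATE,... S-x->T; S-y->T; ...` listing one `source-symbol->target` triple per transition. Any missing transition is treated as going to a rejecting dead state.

Build one automaton per condition and run them in lockstep. One (3 states) tracks whether and how much of `yy` has been seen; the other (5 states) tracks how much of the suffix `xxyx` has currently been matched. Each combined state is a pair, one component from each; accept when both components accept. Equivalent product states are then merged.
With 7 states:
       x  y 
>  A   A  B 
   B   A  C 
   C   D  C 
   D   E  C 
   E   E  F 
   F   G  C 
 * G   E  C 
(> = start, * = accepting)

start=A; accept=G; A-x->A; A-y->B; B-x->A; B-y->C; C-x->D; C-y->C; D-x->E; D-y->C; E-x->E; E-y->F; F-x->G; F-y->C; G-x->E; G-y->C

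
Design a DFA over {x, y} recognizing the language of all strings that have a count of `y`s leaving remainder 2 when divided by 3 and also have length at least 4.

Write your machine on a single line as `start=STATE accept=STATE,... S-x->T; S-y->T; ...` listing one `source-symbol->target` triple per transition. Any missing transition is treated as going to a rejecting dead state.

start=s0; accept=s8; s0-x->s1; s0-y->s2; s1-x->s3; s1-y->s4; s2-x->s4; s2-y->s5; s3-x->s3; s3-y->s6; s4-x->s6; s4-y->s7; s5-x->s7; s5-y->s3; s6-x->s6; s6-y->s8; s7-x->s8; s7-y->s3; s8-x->s8; s8-y->s3

Build one automaton per condition and run them in lockstep. One (3 states) tracks the count of `y`s modulo 3; the other (6 states) tracks the input length, saturating at 5. Each combined state is a pair, one component from each; accept when both components accept. After merging equivalent states the machine shrinks.
9 states suffice.
        x   y  
>  s0   s1  s2 
   s1   s3  s4 
   s2   s4  s5 
   s3   s3  s6 
   s4   s6  s7 
   s5   s7  s3 
   s6   s6  s8 
   s7   s8  s3 
 * s8   s8  s3 
(> = start, * = accepting)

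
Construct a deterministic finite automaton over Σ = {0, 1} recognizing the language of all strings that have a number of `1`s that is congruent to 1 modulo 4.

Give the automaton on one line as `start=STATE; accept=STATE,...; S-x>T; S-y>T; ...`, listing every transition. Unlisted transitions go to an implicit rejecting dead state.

Keep the running count of `1`s modulo 4: each `1` advances along the cycle A → B → C → D → A while other symbols loop. Accept at B.
A 4-state machine:
       0  1 
>  A   A  B 
 * B   B  C 
   C   C  D 
   D   D  A 
(> = start, * = accepting)

start=A; accept=B; A-0>A; A-1>B; B-0>B; B-1>C; C-0>C; C-1>D; D-0>D; D-1>A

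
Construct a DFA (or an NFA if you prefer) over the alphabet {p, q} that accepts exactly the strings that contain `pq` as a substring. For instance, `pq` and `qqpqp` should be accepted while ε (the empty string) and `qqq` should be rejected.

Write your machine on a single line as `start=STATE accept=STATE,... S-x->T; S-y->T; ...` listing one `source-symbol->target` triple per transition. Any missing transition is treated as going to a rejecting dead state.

Track how much of `pq` has been matched so far: state A is no progress, C is the absorbing accept state reached once `pq` has occurred. Intermediate states record partial matches; on a mismatch, fall back to the longest reusable overlap.
       p  q 
>  A   B  A 
   B   B  C 
 * C   C  C 
(> = start, * = accepting)

start=A; accept=C; A-p->B; A-q->A; B-p->B; B-q->C; C-p->C; C-q->C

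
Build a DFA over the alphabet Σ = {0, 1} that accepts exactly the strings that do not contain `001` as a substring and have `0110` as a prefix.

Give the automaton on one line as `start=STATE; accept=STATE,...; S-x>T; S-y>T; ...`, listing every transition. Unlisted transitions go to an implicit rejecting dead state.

start=S0; accept=S8,S9,S10; S0-0>S1; S0-1>S2; S1-0>S3; S1-1>S4; S2-0>S5; S2-1>S2; S3-0>S3; S3-1>S6; S4-0>S5; S4-1>S7; S5-0>S3; S5-1>S2; S6-0>S6; S6-1>S6; S7-0>S8; S7-1>S2; S8-0>S9; S8-1>S10; S9-0>S9; S9-1>S11; S10-0>S8; S10-1>S10; S11-0>S11; S11-1>S11

Build one automaton per condition and run them in lockstep. One (4 states) tracks partial matches of the forbidden pattern `001`; the other (6 states) tracks whether the input so far still matches the prefix `0110`. Each combined state is a pair, one component from each; accept when both components accept.
          0    1  
>  S0     S1   S2 
   S1     S3   S4 
   S2     S5   S2 
   S3     S3   S6 
   S4     S5   S7 
   S5     S3   S2 
   S6     S6   S6 
   S7     S8   S2 
 * S8     S9  S10 
 * S9     S9  S11 
 * S10    S8  S10 
   S11   S11  S11 
(> = start, * = accepting)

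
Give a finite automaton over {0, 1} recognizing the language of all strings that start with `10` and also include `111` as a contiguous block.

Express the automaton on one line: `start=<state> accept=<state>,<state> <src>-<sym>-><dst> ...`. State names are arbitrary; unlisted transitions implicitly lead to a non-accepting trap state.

Run two small machines in parallel and take their product. One (4 states) tracks whether the input so far still matches the prefix `10`; the other (4 states) tracks whether and how much of `111` has been seen. Each combined state is a pair, one component from each; accept when both components accept. Equivalent product states are then merged.
        0   1  
>  q0   q1  q2 
   q1   q1  q1 
   q2   q3  q1 
   q3   q3  q4 
   q4   q3  q5 
   q5   q3  q6 
 * q6   q6  q6 
(> = start, * = accepting)

start=q0 accept=q6 q0-0->q1 q0-1->q2 q1-0->q1 q1-1->q1 q2-0->q3 q2-1->q1 q3-0->q3 q3-1->q4 q4-0->q3 q4-1->q5 q5-0->q3 q5-1->q6 q6-0->q6 q6-1->q6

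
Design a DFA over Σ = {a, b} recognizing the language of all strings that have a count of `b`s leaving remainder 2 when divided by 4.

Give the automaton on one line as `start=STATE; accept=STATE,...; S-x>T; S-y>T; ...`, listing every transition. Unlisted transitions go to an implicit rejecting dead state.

The only thing that matters is how many `b`s have appeared, reduced mod 4. Use one state per residue: q0 for 0, …, q3 for 3. Reading `b` moves to the next residue; anything else stays put. q2 is accepting.
        a   b  
>  q0   q0  q1 
   q1   q1  q2 
 * q2   q2  q3 
   q3   q3  q0 
(> = start, * = accepting)

start=q0; accept=q2; q0-a>q0; q0-b>q1; q1-a>q1; q1-b>q2; q2-a>q2; q2-b>q3; q3-a>q3; q3-b>q0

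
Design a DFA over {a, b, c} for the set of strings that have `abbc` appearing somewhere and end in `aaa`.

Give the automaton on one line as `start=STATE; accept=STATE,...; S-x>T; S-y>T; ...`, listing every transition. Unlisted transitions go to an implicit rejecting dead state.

Run two small machines in parallel and take their product. One (5 states) tracks whether and how much of `abbc` has been seen; the other (4 states) tracks how much of the suffix `aaa` has currently been matched. Each combined state is a pair, one component from each; accept when both components accept.
With 10 states:
        a   b   c  
>  s0   s1  s0  s0 
   s1   s2  s3  s0 
   s2   s4  s3  s0 
   s3   s1  s5  s0 
   s4   s4  s3  s0 
   s5   s1  s0  s6 
   s6   s7  s6  s6 
   s7   s8  s6  s6 
   s8   s9  s6  s6 
 * s9   s9  s6  s6 
(> = start, * = accepting)

start=s0; accept=s9; s0-a>s1; s0-b>s0; s0-c>s0; s1-a>s2; s1-b>s3; s1-c>s0; s2-a>s4; s2-b>s3; s2-c>s0; s3-a>s1; s3-b>s5; s3-c>s0; s4-a>s4; s4-b>s3; s4-c>s0; s5-a>s1; s5-b>s0; s5-c>s6; s6-a>s7; s6-b>s6; s6-c>s6; s7-a>s8; s7-b>s6; s7-c>s6; s8-a>s9; s8-b>s6; s8-c>s6; s9-a>s9; s9-b>s6; s9-c>s6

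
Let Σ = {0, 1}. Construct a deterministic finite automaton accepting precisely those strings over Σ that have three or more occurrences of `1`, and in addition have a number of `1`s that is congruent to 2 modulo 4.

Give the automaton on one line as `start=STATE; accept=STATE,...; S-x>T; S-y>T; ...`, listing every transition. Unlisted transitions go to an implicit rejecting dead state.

start=q0; accept=q6; q0-0>q0; q0-1>q1; q1-0>q1; q1-1>q2; q2-0>q2; q2-1>q3; q3-0>q3; q3-1>q4; q4-0>q4; q4-1>q5; q5-0>q5; q5-1>q6; q6-0>q6; q6-1>q3

Build one automaton per condition and run them in lockstep. One (5 states) tracks the count of `1`s, saturating at 4; the other (4 states) tracks the count of `1`s modulo 4. Each combined state is a pair, one component from each; accept when both components accept. After merging equivalent states the machine shrinks.
A 7-state machine:
        0   1  
>  q0   q0  q1 
   q1   q1  q2 
   q2   q2  q3 
   q3   q3  q4 
   q4   q4  q5 
   q5   q5  q6 
 * q6   q6  q3 
(> = start, * = accepting)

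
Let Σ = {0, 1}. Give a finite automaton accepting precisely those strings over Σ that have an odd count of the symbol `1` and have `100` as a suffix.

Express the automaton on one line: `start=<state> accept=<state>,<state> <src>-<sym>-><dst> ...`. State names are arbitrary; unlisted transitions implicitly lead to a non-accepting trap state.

Run two small machines in parallel and take their product. One (2 states) tracks the count of `1`s modulo 2; the other (4 states) tracks how much of the suffix `100` has currently been matched. Each combined state is a pair, one component from each; accept when both components accept. After merging equivalent states the machine shrinks.
With 5 states:
        0   1  
>  s0   s0  s1 
   s1   s2  s0 
   s2   s3  s0 
 * s3   s4  s0 
   s4   s4  s0 
(> = start, * = accepting)

start=s0 accept=s3 s0-0->s0 s0-1->s1 s1-0->s2 s1-1->s0 s2-0->s3 s2-1->s0 s3-0->s4 s3-1->s0 s4-0->s4 s4-1->s0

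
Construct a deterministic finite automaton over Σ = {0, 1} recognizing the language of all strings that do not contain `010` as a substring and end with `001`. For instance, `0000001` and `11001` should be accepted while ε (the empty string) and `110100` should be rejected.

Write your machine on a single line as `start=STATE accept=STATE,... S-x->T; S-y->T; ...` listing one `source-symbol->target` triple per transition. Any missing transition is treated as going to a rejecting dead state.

Handle the two conditions separately and then intersect. One (4 states) tracks partial matches of the forbidden pattern `010`; the other (4 states) tracks how much of the suffix `001` has currently been matched. Each combined state is a pair, one component from each; accept when both components accept. After merging equivalent states the machine shrinks.
With 6 states:
        0   1  
>  q0   q1  q0 
   q1   q2  q3 
   q2   q2  q4 
   q3   q5  q0 
 * q4   q5  q0 
   q5   q5  q5 
(> = start, * = accepting)

start=q0; accept=q4; q0-0->q1; q0-1->q0; q1-0->q2; q1-1->q3; q2-0->q2; q2-1->q4; q3-0->q5; q3-1->q0; q4-0->q5; q4-1->q0; q5-0->q5; q5-1->q5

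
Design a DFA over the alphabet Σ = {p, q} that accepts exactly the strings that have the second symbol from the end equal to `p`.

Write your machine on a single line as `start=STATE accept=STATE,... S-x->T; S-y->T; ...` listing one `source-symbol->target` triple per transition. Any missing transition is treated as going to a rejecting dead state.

start=S0; accept=S3,S4; S0-p->S1; S0-q->S2; S1-p->S3; S1-q->S4; S2-p->S5; S2-q->S6; S3-p->S3; S3-q->S4; S4-p->S5; S4-q->S6; S5-p->S3; S5-q->S4; S6-p->S5; S6-q->S6

Because acceptance depends on a position counted from the end, the machine has to buffer the most recent 2 symbols. Make each state the string of the last up-to-2 symbols read; on input `x` shift the window left and append `x`. Accept when the buffered window has length 2 and begins with `p`.
        p   q  
>  S0   S1  S2 
   S1   S3  S4 
   S2   S5  S6 
 * S3   S3  S4 
 * S4   S5  S6 
   S5   S3  S4 
   S6   S5  S6 
(> = start, * = accepting)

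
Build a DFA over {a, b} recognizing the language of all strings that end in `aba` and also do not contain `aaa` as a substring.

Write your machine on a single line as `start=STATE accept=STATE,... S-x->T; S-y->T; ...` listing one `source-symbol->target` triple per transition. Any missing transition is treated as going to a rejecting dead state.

start=q0; accept=q5; q0-a->q1; q0-b->q0; q1-a->q2; q1-b->q3; q2-a->q4; q2-b->q3; q3-a->q5; q3-b->q0; q4-a->q4; q4-b->q4; q5-a->q2; q5-b->q3

Build one automaton per condition and run them in lockstep. The first has 4 states tracking how much of the suffix `aba` has currently been matched; the second has 4 states tracking partial matches of the forbidden pattern `aaa`. A product state is a pair (one from each), accepting exactly when both do. Equivalent product states are then merged.
With 6 states:
        a   b  
>  q0   q1  q0 
   q1   q2  q3 
   q2   q4  q3 
   q3   q5  q0 
   q4   q4  q4 
 * q5   q2  q3 
(> = start, * = accepting)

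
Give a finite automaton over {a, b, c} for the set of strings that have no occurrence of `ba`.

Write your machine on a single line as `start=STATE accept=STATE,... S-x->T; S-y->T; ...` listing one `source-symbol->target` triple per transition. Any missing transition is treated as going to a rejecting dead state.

Track partial matches of the forbidden pattern `ba`. State s2 is a dead state reached once `ba` has occurred; every other state accepts. s0 means no part of `ba` is currently matched.
With 3 states:
        a   b   c  
>* s0   s0  s1  s0 
 * s1   s2  s1  s0 
   s2   s2  s2  s2 
(> = start, * = accepting)

start=s0; accept=s0,s1; s0-a->s0; s0-b->s1; s0-c->s0; s1-a->s2; s1-b->s1; s1-c->s0; s2-a->s2; s2-b->s2; s2-c->s2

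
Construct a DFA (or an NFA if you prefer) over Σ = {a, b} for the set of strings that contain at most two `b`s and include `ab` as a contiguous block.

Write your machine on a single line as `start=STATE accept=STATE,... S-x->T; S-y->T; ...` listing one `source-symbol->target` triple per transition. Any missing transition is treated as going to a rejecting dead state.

start=S0; accept=S3,S6; S0-a->S1; S0-b->S2; S1-a->S1; S1-b->S3; S2-a->S4; S2-b->S5; S3-a->S3; S3-b->S6; S4-a->S4; S4-b->S6; S5-a->S5; S5-b->S5; S6-a->S6; S6-b->S5

Handle the two conditions separately and then intersect. The first has 4 states tracking the count of `b`s, saturating at 3; the second has 3 states tracking whether and how much of `ab` has been seen. A product state is a pair (one from each), accepting exactly when both do. Equivalent product states are then merged.
7 states suffice.
        a   b  
>  S0   S1  S2 
   S1   S1  S3 
   S2   S4  S5 
 * S3   S3  S6 
   S4   S4  S6 
   S5   S5  S5 
 * S6   S6  S5 
(> = start, * = accepting)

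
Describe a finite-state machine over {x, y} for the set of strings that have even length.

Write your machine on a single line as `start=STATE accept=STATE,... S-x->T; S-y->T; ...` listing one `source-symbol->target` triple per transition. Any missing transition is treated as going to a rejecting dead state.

start=A; accept=A; A-x->B; A-y->B; B-x->A; B-y->A

Only the length mod 2 matters, so use a 2-cycle: from any state, every input symbol moves to the next state, wrapping B back to A. Mark A accepting.
With 2 states:
       x  y 
>* A   B  B 
   B   A  A 
(> = start, * = accepting)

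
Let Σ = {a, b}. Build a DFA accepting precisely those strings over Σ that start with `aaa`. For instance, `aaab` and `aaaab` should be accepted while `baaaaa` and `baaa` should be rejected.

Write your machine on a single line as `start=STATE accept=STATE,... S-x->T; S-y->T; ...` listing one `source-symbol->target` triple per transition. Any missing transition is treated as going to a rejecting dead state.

start=q0; accept=q3; q0-a->q1; q0-b->q4; q1-a->q2; q1-b->q4; q2-a->q3; q2-b->q4; q3-a->q3; q3-b->q3; q4-a->q4; q4-b->q4

Walk along `aaa` while the input agrees: from q0 take `a` to q1, and so on. Any deviation drops to the rejecting sink q4. Once q3 is reached the prefix is confirmed and every continuation is accepted.
A 5-state machine:
        a   b  
>  q0   q1  q4 
   q1   q2  q4 
   q2   q3  q4 
 * q3   q3  q3 
   q4   q4  q4 
(> = start, * = accepting)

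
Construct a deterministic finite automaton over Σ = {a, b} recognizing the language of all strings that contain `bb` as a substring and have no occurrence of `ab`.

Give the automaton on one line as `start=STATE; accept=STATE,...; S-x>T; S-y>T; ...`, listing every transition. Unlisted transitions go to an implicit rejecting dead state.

start=S0; accept=S3,S4; S0-a>S1; S0-b>S2; S1-a>S1; S1-b>S1; S2-a>S1; S2-b>S3; S3-a>S4; S3-b>S3; S4-a>S4; S4-b>S1

Build one automaton per condition and run them in lockstep. The first has 3 states tracking whether and how much of `bb` has been seen; the second has 3 states tracking partial matches of the forbidden pattern `ab`. A product state is a pair (one from each), accepting exactly when both do. Equivalent product states are then merged.
With 5 states:
        a   b  
>  S0   S1  S2 
   S1   S1  S1 
   S2   S1  S3 
 * S3   S4  S3 
 * S4   S4  S1 
(> = start, * = accepting)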